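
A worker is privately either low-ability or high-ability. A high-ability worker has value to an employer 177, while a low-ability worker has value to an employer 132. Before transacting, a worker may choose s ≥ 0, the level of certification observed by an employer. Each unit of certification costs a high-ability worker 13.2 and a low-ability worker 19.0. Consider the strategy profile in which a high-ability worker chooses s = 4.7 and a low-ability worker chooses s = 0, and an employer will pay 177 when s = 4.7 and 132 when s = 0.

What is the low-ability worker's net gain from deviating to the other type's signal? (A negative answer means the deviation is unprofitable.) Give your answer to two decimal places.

Playing s = 0 the low-ability worker receives 132.
Deviating to s = 4.7 brings payment 177 at cost 19.0 × 4.7 = 89.3, netting 87.7.
Gain from deviating: 87.7 − 132 = -44.30.
The gain is negative, so the low-ability type's incentive-compatibility constraint is satisfied.

-44.30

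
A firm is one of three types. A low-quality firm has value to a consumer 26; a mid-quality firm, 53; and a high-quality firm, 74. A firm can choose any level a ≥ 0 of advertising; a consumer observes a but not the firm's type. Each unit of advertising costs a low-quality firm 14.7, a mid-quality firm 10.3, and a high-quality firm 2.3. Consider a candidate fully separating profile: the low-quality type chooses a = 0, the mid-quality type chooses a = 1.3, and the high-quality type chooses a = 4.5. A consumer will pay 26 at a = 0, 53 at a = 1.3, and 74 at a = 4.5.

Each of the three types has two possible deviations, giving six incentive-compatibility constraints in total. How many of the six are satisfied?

5

Low-quality (own payoff 26): to a=1.3 gives 53 − 14.7×1.3 = 33.89 → profitable ✗; to a=4.5 gives 74 − 14.7×4.5 = 7.85 → no gain ✓.
High-quality (own payoff 74 − 2.3×4.5 = 63.65): to a=0 gives 26 → no gain ✓; to a=1.3 gives 53 − 2.3×1.3 = 50.01 → no gain ✓.
Mid-quality (own payoff 53 − 10.3×1.3 = 39.61): to a=0 gives 26 → no gain ✓; to a=4.5 gives 74 − 10.3×4.5 = 27.65 → no gain ✓.
5 of the 6 constraints hold; not an equilibrium.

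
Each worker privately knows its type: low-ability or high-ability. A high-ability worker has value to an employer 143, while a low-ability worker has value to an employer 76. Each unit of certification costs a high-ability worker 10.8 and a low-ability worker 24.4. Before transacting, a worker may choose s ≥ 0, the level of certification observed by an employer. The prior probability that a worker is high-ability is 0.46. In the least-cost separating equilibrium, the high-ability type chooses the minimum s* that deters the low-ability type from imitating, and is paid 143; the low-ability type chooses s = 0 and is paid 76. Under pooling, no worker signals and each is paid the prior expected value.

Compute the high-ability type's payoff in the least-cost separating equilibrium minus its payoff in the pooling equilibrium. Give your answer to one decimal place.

6.5

Least-cost separating signal: s* solves 76 = 143 − 24.4·s*, so s* = (143 − 76)/24.4 ≈ 2.7459.
High-ability type's separating payoff: 143 − 10.8 × s* = 143 − 10.8 × (143 − 76)/24.4 = 143 − 723.6/24.4 ≈ 113.344.
Pooling payoff: 0.46 × 143 + 0.54 × 76 = 106.82.
Difference: 113.344 − 106.82 = 6.524, i.e. 6.5 to one decimal place.
The high-ability type prefers to separate.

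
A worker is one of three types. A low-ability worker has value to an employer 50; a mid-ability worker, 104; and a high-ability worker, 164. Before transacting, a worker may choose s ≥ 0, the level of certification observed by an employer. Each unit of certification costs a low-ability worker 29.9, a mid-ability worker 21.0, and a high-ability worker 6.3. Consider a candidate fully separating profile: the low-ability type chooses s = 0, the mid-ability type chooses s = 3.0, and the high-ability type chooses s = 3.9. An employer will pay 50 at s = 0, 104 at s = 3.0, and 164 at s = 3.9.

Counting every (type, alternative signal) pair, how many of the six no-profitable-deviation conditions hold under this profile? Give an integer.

Low-ability (own payoff 50): to s=3.0 gives 104 − 29.9×3.0 = 14.3 → no gain ✓; to s=3.9 gives 164 − 29.9×3.9 = 47.39 → no gain ✓.
Mid-ability (own payoff 104 − 21.0×3.0 = 41): to s=0 gives 50 → profitable ✗; to s=3.9 gives 164 − 21.0×3.9 = 82.1 → profitable ✗.
High-ability (own payoff 164 − 6.3×3.9 = 139.43): to s=0 gives 50 → no gain ✓; to s=3.0 gives 104 − 6.3×3.0 = 85.1 → no gain ✓.
4 of the 6 constraints hold; not an equilibrium.

4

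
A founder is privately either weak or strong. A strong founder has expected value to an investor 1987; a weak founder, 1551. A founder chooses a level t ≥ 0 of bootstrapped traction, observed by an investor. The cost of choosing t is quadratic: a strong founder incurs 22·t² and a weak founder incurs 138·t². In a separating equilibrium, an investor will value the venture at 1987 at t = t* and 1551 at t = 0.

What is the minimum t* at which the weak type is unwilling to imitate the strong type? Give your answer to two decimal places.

1.78

The weak type at t = 0 receives 1551; imitating at t* yields 1987 − 138·t*².
Indifference: 1551 = 1987 − 138·t*², so t*² = (1987 − 1551) / 138 ≈ 3.1594.
t* = √3.1594 ≈ 1.78.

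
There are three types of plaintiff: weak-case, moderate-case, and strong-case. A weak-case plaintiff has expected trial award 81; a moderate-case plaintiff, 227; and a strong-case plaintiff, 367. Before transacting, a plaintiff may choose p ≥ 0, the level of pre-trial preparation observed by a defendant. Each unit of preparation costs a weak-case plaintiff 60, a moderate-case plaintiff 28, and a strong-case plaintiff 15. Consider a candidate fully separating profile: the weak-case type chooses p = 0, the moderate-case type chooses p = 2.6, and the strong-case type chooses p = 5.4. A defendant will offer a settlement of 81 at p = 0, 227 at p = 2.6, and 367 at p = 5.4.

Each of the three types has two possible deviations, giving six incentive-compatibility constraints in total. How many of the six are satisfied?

Moderate-case (own payoff 227 − 28×2.6 = 154.2): to p=0 gives 81 → no gain ✓; to p=5.4 gives 367 − 28×5.4 = 215.8 → profitable ✗.
Strong-case (own payoff 367 − 15×5.4 = 286): to p=0 gives 81 → no gain ✓; to p=2.6 gives 227 − 15×2.6 = 188 → no gain ✓.
Weak-case (own payoff 81): to p=2.6 gives 227 − 60×2.6 = 71 → no gain ✓; to p=5.4 gives 367 − 60×5.4 = 43 → no gain ✓.
5 of the 6 constraints hold; not an equilibrium.

5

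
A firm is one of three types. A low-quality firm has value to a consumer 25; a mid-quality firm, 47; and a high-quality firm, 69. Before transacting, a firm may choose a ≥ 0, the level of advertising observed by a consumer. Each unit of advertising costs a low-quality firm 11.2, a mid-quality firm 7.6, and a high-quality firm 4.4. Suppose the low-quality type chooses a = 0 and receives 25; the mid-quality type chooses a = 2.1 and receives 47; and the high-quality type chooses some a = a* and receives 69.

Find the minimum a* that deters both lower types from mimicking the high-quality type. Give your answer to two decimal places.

Low-quality type (on-path payoff 25) won't mimic when 25 ≥ 69 − 11.2·a*, i.e. a* ≥ 3.93.
Mid-quality type (on-path payoff 47 − 7.6×2.1 = 31.04) won't mimic when 31.04 ≥ 69 − 7.6·a*, i.e. a* ≥ 4.99.
Both must hold, so a* = max(3.93, 4.99) = 4.99. The mid-quality type's constraint binds.

4.99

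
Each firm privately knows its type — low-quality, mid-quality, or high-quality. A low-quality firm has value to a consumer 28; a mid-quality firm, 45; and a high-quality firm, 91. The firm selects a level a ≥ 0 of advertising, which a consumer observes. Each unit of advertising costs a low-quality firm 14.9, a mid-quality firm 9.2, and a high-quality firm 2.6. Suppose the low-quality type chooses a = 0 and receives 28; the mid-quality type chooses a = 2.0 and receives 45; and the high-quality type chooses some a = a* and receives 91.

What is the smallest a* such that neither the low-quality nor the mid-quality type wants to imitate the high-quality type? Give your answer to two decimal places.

Low-quality type (on-path payoff 28) won't mimic when 28 ≥ 91 − 14.9·a*, i.e. a* ≥ 4.23.
Mid-quality type (on-path payoff 45 − 9.2×2.0 = 26.6) won't mimic when 26.6 ≥ 91 − 9.2·a*, i.e. a* ≥ 7.00.
Both must hold, so a* = max(4.23, 7.00) = 7.00. The mid-quality type's constraint binds.

7.00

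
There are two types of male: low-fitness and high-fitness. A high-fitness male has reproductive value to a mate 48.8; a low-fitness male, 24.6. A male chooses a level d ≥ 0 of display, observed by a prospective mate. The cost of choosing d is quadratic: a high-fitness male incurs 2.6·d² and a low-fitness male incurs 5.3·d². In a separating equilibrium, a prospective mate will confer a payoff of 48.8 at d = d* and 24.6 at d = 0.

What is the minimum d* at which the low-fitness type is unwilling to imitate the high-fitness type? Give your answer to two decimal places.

2.14

The low-fitness type at d = 0 receives 24.6; imitating at d* yields 48.8 − 5.3·d*².
Indifference: 24.6 = 48.8 − 5.3·d*², so d*² = (48.8 − 24.6) / 5.3 ≈ 4.5660.
d* = √4.5660 ≈ 2.14.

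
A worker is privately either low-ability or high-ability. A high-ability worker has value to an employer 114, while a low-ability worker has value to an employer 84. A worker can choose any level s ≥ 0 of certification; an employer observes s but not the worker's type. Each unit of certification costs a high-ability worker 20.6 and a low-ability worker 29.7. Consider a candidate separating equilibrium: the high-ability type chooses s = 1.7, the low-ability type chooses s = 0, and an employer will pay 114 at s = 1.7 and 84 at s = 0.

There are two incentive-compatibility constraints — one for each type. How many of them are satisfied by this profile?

High-ability type: signal → 114 − 20.6 × 1.7 = 78.98; deviate to 0 → 84. IC fails (78.98 < 84).
Low-ability type: stay at 0 → 84; mimic → 114 − 29.7 × 1.7 = 63.51. IC holds (84 ≥ 63.51).
1 of 2 constraints hold, so this profile is not an equilibrium.

1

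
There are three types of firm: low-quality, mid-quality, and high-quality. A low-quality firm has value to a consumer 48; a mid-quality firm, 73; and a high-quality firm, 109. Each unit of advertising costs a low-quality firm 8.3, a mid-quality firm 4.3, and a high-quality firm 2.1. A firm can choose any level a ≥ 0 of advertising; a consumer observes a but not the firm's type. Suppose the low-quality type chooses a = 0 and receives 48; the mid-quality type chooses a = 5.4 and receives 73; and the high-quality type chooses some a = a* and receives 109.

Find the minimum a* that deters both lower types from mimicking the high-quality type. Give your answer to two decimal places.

Mid-quality type (on-path payoff 73 − 4.3×5.4 = 49.78) won't mimic when 49.78 ≥ 109 − 4.3·a*, i.e. a* ≥ 13.77.
Low-quality type (on-path payoff 48) won't mimic when 48 ≥ 109 − 8.3·a*, i.e. a* ≥ 7.35.
Both must hold, so a* = max(7.35, 13.77) = 13.77. The mid-quality type's constraint binds.

13.77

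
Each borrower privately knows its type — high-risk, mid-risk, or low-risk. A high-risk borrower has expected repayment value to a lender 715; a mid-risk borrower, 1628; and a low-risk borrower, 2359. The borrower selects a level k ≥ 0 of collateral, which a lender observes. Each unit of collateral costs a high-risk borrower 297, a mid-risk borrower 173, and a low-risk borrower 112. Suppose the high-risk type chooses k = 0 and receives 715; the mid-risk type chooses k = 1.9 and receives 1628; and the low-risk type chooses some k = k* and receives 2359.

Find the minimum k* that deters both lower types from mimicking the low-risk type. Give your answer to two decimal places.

High-risk type (on-path payoff 715) won't mimic when 715 ≥ 2359 − 297·k*, i.e. k* ≥ 5.54.
Mid-risk type (on-path payoff 1628 − 173×1.9 = 1299.3) won't mimic when 1299.3 ≥ 2359 − 173·k*, i.e. k* ≥ 6.13.
Both must hold, so k* = max(5.54, 6.13) = 6.13. The mid-risk type's constraint binds.

6.13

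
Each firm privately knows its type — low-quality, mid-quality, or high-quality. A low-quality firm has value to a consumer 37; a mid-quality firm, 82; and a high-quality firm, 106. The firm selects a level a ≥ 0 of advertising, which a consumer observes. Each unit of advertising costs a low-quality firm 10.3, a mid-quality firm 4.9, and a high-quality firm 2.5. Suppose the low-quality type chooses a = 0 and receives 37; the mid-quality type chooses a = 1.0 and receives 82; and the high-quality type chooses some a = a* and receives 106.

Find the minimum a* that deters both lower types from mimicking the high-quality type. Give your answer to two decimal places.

Mid-quality type (on-path payoff 82 − 4.9×1.0 = 77.1) won't mimic when 77.1 ≥ 106 − 4.9·a*, i.e. a* ≥ 5.90.
Low-quality type (on-path payoff 37) won't mimic when 37 ≥ 106 − 10.3·a*, i.e. a* ≥ 6.70.
Both must hold, so a* = max(6.70, 5.90) = 6.70. The low-quality type's constraint binds.

6.70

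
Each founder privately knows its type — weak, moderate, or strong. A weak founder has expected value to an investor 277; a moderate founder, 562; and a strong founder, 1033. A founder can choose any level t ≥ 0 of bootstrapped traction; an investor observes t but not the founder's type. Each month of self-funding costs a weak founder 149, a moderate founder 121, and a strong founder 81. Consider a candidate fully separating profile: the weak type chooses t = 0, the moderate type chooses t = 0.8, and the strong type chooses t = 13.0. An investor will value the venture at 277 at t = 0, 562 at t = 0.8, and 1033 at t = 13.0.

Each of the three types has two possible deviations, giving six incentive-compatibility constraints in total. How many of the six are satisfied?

Strong (own payoff 1033 − 81×13.0 = -20): to t=0 gives 277 → profitable ✗; to t=0.8 gives 562 − 81×0.8 = 497.2 → profitable ✗.
Moderate (own payoff 562 − 121×0.8 = 465.2): to t=0 gives 277 → no gain ✓; to t=13.0 gives 1033 − 121×13.0 = -540 → no gain ✓.
Weak (own payoff 277): to t=0.8 gives 562 − 149×0.8 = 442.8 → profitable ✗; to t=13.0 gives 1033 − 149×13.0 = -904 → no gain ✓.
3 of the 6 constraints hold; not an equilibrium.

3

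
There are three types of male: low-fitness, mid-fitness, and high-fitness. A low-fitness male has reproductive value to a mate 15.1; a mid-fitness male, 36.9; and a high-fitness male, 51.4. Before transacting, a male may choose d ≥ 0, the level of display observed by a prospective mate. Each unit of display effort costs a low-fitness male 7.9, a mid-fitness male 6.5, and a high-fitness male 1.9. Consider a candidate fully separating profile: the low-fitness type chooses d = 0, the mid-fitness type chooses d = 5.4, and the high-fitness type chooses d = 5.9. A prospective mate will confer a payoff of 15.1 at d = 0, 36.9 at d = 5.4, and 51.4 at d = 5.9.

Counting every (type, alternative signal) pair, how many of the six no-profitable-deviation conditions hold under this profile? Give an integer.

High-fitness (own payoff 51.4 − 1.9×5.9 = 40.19): to d=0 gives 15.1 → no gain ✓; to d=5.4 gives 36.9 − 1.9×5.4 = 26.64 → no gain ✓.
Mid-fitness (own payoff 36.9 − 6.5×5.4 = 1.8): to d=0 gives 15.1 → profitable ✗; to d=5.9 gives 51.4 − 6.5×5.9 = 13.05 → profitable ✗.
Low-fitness (own payoff 15.1): to d=5.4 gives 36.9 − 7.9×5.4 = -5.76 → no gain ✓; to d=5.9 gives 51.4 − 7.9×5.9 = 4.79 → no gain ✓.
4 of the 6 constraints hold; not an equilibrium.

4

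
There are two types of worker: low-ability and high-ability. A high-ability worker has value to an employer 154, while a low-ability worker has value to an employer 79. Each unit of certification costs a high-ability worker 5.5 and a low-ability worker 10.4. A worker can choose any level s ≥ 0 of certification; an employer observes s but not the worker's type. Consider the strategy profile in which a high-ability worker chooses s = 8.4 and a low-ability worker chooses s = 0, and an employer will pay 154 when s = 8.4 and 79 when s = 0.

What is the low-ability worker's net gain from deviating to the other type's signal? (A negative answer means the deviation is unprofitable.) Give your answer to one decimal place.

Playing s = 0 the low-ability worker receives 79.
Deviating to s = 8.4 brings payment 154 at cost 10.4 × 8.4 = 87.36, netting 66.64.
Gain from deviating: 66.64 − 79 = -12.36, i.e. -12.4 to one decimal place.
The gain is negative, so the low-ability type's incentive-compatibility constraint is satisfied.

-12.4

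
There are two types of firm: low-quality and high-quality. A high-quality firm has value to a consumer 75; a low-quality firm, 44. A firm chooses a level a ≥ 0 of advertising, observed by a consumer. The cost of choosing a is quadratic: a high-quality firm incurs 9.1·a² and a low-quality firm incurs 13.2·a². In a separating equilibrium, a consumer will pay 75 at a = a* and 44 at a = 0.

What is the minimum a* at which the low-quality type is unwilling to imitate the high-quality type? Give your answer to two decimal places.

1.53

The low-quality type at a = 0 receives 44; imitating at a* yields 75 − 13.2·a*².
Indifference: 44 = 75 − 13.2·a*², so a*² = (75 − 44) / 13.2 ≈ 2.3485.
a* = √2.3485 ≈ 1.53.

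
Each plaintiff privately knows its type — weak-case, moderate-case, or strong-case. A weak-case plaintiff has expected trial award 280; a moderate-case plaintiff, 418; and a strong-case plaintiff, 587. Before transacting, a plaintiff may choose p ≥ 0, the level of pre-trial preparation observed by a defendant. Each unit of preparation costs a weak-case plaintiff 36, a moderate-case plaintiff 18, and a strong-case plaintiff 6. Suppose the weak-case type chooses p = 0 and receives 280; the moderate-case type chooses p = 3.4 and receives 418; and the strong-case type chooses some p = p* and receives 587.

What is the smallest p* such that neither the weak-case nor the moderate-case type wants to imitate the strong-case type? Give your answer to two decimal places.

Weak-case type (on-path payoff 280) won't mimic when 280 ≥ 587 − 36·p*, i.e. p* ≥ 8.53.
Moderate-case type (on-path payoff 418 − 18×3.4 = 356.8) won't mimic when 356.8 ≥ 587 − 18·p*, i.e. p* ≥ 12.79.
Both must hold, so p* = max(8.53, 12.79) = 12.79. The moderate-case type's constraint binds.

12.79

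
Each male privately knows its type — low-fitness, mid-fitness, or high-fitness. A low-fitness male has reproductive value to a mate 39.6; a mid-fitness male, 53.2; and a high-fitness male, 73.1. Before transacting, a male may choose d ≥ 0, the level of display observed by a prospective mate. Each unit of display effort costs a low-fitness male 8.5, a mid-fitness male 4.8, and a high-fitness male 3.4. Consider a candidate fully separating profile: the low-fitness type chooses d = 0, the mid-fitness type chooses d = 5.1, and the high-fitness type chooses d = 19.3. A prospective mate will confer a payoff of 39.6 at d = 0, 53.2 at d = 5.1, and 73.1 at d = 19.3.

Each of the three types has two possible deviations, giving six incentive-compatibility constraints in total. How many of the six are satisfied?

Mid-fitness (own payoff 53.2 − 4.8×5.1 = 28.72): to d=0 gives 39.6 → profitable ✗; to d=19.3 gives 73.1 − 4.8×19.3 = -19.54 → no gain ✓.
Low-fitness (own payoff 39.6): to d=5.1 gives 53.2 − 8.5×5.1 = 9.85 → no gain ✓; to d=19.3 gives 73.1 − 8.5×19.3 = -90.95 → no gain ✓.
High-fitness (own payoff 73.1 − 3.4×19.3 = 7.48): to d=0 gives 39.6 → profitable ✗; to d=5.1 gives 53.2 − 3.4×5.1 = 35.86 → profitable ✗.
3 of the 6 constraints hold; not an equilibrium.

3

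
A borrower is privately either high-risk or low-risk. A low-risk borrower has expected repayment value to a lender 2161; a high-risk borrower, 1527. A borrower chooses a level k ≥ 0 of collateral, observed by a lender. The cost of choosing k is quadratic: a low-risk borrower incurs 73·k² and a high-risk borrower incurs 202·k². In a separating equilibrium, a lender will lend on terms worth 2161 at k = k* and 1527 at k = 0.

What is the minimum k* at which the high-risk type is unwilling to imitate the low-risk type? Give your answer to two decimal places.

1.77

The high-risk type at k = 0 receives 1527; imitating at k* yields 2161 − 202·k*².
Indifference: 1527 = 2161 − 202·k*², so k*² = (2161 − 1527) / 202 ≈ 3.1386.
k* = √3.1386 ≈ 1.77.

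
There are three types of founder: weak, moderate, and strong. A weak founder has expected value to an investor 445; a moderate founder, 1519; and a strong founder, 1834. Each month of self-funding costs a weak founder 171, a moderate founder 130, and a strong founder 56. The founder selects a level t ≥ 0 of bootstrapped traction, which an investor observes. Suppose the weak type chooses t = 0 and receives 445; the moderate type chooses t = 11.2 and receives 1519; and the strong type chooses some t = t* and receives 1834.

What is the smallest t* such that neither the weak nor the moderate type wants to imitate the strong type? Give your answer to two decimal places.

Weak type (on-path payoff 445) won't mimic when 445 ≥ 1834 − 171·t*, i.e. t* ≥ 8.12.
Moderate type (on-path payoff 1519 − 130×11.2 = 63) won't mimic when 63 ≥ 1834 − 130·t*, i.e. t* ≥ 13.62.
Both must hold, so t* = max(8.12, 13.62) = 13.62. The moderate type's constraint binds.

13.62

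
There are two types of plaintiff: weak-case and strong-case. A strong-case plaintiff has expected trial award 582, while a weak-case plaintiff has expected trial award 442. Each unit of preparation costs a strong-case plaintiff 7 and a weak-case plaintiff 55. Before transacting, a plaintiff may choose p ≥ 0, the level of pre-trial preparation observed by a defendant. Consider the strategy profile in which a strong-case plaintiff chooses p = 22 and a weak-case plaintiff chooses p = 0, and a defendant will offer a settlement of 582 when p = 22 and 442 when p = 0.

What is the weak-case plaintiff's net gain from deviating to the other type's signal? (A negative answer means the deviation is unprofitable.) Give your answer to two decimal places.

Playing p = 0 the weak-case plaintiff receives 442.
Deviating to p = 22 brings payment 582 at cost 55 × 22 = 1210, netting -628.
Gain from deviating: -628 − 442 = -1070.00.
The gain is negative, so the weak-case type's incentive-compatibility constraint is satisfied.

-1070.00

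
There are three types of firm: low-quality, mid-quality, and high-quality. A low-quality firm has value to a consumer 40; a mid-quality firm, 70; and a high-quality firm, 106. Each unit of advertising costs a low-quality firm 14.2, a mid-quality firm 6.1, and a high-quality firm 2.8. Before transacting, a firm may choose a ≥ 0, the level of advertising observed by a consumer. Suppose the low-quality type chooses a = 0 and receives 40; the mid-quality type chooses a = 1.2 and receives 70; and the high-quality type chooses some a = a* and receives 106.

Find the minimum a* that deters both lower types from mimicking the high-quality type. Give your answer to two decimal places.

Low-quality type (on-path payoff 40) won't mimic when 40 ≥ 106 − 14.2·a*, i.e. a* ≥ 4.65.
Mid-quality type (on-path payoff 70 − 6.1×1.2 = 62.68) won't mimic when 62.68 ≥ 106 − 6.1·a*, i.e. a* ≥ 7.10.
Both must hold, so a* = max(4.65, 7.10) = 7.10. The mid-quality type's constraint binds.

7.10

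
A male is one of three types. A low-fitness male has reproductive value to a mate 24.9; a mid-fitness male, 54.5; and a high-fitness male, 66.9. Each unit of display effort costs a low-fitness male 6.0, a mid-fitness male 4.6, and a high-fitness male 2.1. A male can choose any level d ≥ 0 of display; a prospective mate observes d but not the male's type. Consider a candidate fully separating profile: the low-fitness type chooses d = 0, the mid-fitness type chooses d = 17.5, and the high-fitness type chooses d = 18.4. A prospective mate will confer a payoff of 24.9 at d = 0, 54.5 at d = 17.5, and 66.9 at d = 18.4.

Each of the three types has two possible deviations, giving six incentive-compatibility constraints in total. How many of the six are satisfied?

4

Mid-fitness (own payoff 54.5 − 4.6×17.5 = -26): to d=0 gives 24.9 → profitable ✗; to d=18.4 gives 66.9 − 4.6×18.4 = -17.74 → profitable ✗.
High-fitness (own payoff 66.9 − 2.1×18.4 = 28.26): to d=0 gives 24.9 → no gain ✓; to d=17.5 gives 54.5 − 2.1×17.5 = 17.75 → no gain ✓.
Low-fitness (own payoff 24.9): to d=17.5 gives 54.5 − 6.0×17.5 = -50.5 → no gain ✓; to d=18.4 gives 66.9 − 6.0×18.4 = -43.5 → no gain ✓.
4 of the 6 constraints hold; not an equilibrium.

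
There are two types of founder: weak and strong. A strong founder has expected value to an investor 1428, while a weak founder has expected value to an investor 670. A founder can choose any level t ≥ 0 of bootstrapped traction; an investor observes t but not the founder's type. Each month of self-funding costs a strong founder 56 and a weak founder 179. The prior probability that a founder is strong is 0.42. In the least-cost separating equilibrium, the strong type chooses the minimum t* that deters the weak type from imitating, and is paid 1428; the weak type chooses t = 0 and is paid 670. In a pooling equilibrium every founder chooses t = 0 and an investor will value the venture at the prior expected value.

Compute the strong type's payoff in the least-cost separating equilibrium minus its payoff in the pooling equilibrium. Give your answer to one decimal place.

Least-cost separating signal: t* solves 670 = 1428 − 179·t*, so t* = (1428 − 670)/179 ≈ 4.2346.
Strong type's separating payoff: 1428 − 56 × t* = 1428 − 56 × (1428 − 670)/179 = 1428 − 42448/179 ≈ 1190.860.
Pooling payoff: 0.42 × 1428 + 0.58 × 670 = 988.36.
Difference: 1190.860 − 988.36 = 202.5.
The strong type prefers to separate.

202.5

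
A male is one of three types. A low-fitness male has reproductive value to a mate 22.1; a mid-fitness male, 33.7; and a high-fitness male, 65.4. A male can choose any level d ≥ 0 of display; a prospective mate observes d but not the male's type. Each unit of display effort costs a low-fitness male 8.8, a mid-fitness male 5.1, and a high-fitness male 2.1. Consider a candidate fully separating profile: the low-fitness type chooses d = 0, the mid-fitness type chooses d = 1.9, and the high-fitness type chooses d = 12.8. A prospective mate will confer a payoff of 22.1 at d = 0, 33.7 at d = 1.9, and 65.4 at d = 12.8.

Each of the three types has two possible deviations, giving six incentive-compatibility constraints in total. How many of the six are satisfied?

High-fitness (own payoff 65.4 − 2.1×12.8 = 38.52): to d=0 gives 22.1 → no gain ✓; to d=1.9 gives 33.7 − 2.1×1.9 = 29.71 → no gain ✓.
Low-fitness (own payoff 22.1): to d=1.9 gives 33.7 − 8.8×1.9 = 16.98 → no gain ✓; to d=12.8 gives 65.4 − 8.8×12.8 = -47.24 → no gain ✓.
Mid-fitness (own payoff 33.7 − 5.1×1.9 = 24.01): to d=0 gives 22.1 → no gain ✓; to d=12.8 gives 65.4 − 5.1×12.8 = 0.12 → no gain ✓.
6 of the 6 constraints hold; this profile is a separating equilibrium.

6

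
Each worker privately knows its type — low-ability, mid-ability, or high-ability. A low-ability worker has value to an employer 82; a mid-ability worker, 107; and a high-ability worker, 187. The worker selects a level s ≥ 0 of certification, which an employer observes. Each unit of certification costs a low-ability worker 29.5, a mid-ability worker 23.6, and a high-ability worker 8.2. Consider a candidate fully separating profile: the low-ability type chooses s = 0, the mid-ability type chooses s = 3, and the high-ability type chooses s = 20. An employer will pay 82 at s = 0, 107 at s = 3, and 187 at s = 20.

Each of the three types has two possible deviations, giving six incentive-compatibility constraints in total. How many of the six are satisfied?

Mid-ability (own payoff 107 − 23.6×3 = 36.2): to s=0 gives 82 → profitable ✗; to s=20 gives 187 − 23.6×20 = -285 → no gain ✓.
High-ability (own payoff 187 − 8.2×20 = 23): to s=0 gives 82 → profitable ✗; to s=3 gives 107 − 8.2×3 = 82.4 → profitable ✗.
Low-ability (own payoff 82): to s=3 gives 107 − 29.5×3 = 18.5 → no gain ✓; to s=20 gives 187 − 29.5×20 = -403 → no gain ✓.
3 of the 6 constraints hold; not an equilibrium.

3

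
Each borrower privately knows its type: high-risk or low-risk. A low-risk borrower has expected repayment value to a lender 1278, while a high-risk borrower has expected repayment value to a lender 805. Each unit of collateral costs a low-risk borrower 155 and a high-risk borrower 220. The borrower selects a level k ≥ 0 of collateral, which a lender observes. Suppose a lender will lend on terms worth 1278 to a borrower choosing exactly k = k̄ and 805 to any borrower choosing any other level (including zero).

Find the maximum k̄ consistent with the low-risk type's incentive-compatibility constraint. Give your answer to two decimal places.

3.05

Choosing k̄ yields the low-risk type 1278 − 155·k̄; choosing zero yields 805.
The low-risk type is indifferent at 1278 − 155·k̄ = 805, i.e. k̄ = (1278 − 805) / 155 ≈ 3.05.
For any k̄ above 3.05 the low-risk type would rather pool at zero, so separation collapses.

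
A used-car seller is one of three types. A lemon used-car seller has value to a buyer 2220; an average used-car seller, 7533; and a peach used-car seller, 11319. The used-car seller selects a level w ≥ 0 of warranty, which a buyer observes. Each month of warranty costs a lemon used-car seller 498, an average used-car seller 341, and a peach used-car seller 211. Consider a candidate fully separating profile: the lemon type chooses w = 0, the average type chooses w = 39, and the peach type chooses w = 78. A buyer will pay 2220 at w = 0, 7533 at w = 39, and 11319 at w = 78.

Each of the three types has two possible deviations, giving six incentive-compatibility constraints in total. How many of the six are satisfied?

3

Lemon (own payoff 2220): to w=39 gives 7533 − 498×39 = -11889 → no gain ✓; to w=78 gives 11319 − 498×78 = -27525 → no gain ✓.
Peach (own payoff 11319 − 211×78 = -5139): to w=0 gives 2220 → profitable ✗; to w=39 gives 7533 − 211×39 = -696 → profitable ✗.
Average (own payoff 7533 − 341×39 = -5766): to w=0 gives 2220 → profitable ✗; to w=78 gives 11319 − 341×78 = -15279 → no gain ✓.
3 of the 6 constraints hold; not an equilibrium.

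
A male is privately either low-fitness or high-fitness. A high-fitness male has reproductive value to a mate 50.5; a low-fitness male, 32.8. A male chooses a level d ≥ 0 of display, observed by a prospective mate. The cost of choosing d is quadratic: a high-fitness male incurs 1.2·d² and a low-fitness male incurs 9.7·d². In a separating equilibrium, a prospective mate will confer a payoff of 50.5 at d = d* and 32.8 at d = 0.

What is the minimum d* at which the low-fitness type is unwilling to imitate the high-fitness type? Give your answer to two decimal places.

1.35

The low-fitness type at d = 0 receives 32.8; imitating at d* yields 50.5 − 9.7·d*².
Indifference: 32.8 = 50.5 − 9.7·d*², so d*² = (50.5 − 32.8) / 9.7 ≈ 1.8247.
d* = √1.8247 ≈ 1.35.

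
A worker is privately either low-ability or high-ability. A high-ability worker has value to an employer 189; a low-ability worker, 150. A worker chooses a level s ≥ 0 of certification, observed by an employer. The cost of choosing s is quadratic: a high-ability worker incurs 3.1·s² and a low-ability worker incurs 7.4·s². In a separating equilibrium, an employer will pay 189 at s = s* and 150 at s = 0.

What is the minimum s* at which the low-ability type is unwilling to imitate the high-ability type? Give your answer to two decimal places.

The low-ability type at s = 0 receives 150; imitating at s* yields 189 − 7.4·s*².
Indifference: 150 = 189 − 7.4·s*², so s*² = (189 − 150) / 7.4 ≈ 5.2703.
s* = √5.2703 ≈ 2.30.

2.30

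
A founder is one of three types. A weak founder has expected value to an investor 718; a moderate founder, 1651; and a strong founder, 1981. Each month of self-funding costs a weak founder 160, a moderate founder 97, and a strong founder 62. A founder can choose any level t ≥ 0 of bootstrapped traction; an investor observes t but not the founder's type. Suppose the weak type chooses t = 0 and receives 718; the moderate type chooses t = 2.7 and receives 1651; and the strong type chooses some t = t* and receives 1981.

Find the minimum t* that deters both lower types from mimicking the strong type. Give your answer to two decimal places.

Moderate type (on-path payoff 1651 − 97×2.7 = 1389.1) won't mimic when 1389.1 ≥ 1981 − 97·t*, i.e. t* ≥ 6.10.
Weak type (on-path payoff 718) won't mimic when 718 ≥ 1981 − 160·t*, i.e. t* ≥ 7.89.
Both must hold, so t* = max(7.89, 6.10) = 7.89. The weak type's constraint binds.

7.89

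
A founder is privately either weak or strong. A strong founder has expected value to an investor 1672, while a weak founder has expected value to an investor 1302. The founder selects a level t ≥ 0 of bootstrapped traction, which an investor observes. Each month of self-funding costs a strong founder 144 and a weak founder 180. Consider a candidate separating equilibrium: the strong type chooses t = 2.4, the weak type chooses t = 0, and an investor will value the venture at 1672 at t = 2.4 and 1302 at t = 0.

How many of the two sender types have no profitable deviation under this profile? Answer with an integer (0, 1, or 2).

Strong type: signal → 1672 − 144 × 2.4 = 1326.4; deviate to 0 → 1302. IC holds (1326.4 ≥ 1302).
Weak type: stay at 0 → 1302; mimic → 1672 − 180 × 2.4 = 1240. IC holds (1302 ≥ 1240).
2 of 2 constraints hold, so this is a separating equilibrium.

2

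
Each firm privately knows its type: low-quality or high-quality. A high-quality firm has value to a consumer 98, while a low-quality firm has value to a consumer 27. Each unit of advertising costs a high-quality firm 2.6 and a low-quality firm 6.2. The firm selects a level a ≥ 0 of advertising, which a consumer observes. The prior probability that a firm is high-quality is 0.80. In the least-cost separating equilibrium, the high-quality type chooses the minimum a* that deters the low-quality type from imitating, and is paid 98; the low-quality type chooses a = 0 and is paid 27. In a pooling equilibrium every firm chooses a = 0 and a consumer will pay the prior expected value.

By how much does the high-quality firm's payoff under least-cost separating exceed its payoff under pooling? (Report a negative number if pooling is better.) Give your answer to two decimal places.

-15.57

Least-cost separating signal: a* solves 27 = 98 − 6.2·a*, so a* = (98 − 27)/6.2 ≈ 11.4516.
High-quality type's separating payoff: 98 − 2.6 × a* = 98 − 2.6 × (98 − 27)/6.2 = 98 − 184.6/6.2 ≈ 68.2258.
Pooling payoff: 0.80 × 98 + 0.20 × 27 = 83.8.
Difference: 68.2258 − 83.8 = -15.5742, i.e. -15.57 to two decimal places.
The high-quality type would prefer the pooling outcome.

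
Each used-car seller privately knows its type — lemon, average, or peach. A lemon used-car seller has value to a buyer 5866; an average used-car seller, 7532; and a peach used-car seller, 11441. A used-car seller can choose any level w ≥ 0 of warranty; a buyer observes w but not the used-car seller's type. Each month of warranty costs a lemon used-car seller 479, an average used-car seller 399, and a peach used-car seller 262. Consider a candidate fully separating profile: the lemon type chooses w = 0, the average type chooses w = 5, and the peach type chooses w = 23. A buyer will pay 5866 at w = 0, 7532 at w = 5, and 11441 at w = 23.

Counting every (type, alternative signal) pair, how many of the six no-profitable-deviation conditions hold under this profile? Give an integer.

Lemon (own payoff 5866): to w=5 gives 7532 − 479×5 = 5137 → no gain ✓; to w=23 gives 11441 − 479×23 = 424 → no gain ✓.
Peach (own payoff 11441 − 262×23 = 5415): to w=0 gives 5866 → profitable ✗; to w=5 gives 7532 − 262×5 = 6222 → profitable ✗.
Average (own payoff 7532 − 399×5 = 5537): to w=0 gives 5866 → profitable ✗; to w=23 gives 11441 − 399×23 = 2264 → no gain ✓.
3 of the 6 constraints hold; not an equilibrium.

3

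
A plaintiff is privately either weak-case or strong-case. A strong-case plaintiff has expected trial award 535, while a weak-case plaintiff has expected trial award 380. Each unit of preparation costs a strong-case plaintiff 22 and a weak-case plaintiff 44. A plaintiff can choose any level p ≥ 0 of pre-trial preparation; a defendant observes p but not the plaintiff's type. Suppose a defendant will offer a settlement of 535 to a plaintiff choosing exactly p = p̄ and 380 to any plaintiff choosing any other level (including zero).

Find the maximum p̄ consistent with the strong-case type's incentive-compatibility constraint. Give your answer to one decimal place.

Choosing p̄ yields the strong-case type 535 − 22·p̄; choosing zero yields 380.
The strong-case type is indifferent at 535 − 22·p̄ = 380, i.e. p̄ = (535 − 380) / 22 ≈ 7.0.
For any p̄ above 7.0 the strong-case type would rather pool at zero, so separation collapses.

7.0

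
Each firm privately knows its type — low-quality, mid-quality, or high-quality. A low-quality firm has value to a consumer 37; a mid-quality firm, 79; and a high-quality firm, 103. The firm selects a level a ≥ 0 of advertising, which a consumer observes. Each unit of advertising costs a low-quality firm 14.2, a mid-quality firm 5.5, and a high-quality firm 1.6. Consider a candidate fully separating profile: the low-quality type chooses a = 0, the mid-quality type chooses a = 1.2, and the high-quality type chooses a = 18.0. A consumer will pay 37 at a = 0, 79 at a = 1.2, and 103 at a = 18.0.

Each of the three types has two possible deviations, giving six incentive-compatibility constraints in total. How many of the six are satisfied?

Mid-quality (own payoff 79 − 5.5×1.2 = 72.4): to a=0 gives 37 → no gain ✓; to a=18.0 gives 103 − 5.5×18.0 = 4 → no gain ✓.
Low-quality (own payoff 37): to a=1.2 gives 79 − 14.2×1.2 = 61.96 → profitable ✗; to a=18.0 gives 103 − 14.2×18.0 = -152.6 → no gain ✓.
High-quality (own payoff 103 − 1.6×18.0 = 74.2): to a=0 gives 37 → no gain ✓; to a=1.2 gives 79 − 1.6×1.2 = 77.08 → profitable ✗.
4 of the 6 constraints hold; not an equilibrium.

4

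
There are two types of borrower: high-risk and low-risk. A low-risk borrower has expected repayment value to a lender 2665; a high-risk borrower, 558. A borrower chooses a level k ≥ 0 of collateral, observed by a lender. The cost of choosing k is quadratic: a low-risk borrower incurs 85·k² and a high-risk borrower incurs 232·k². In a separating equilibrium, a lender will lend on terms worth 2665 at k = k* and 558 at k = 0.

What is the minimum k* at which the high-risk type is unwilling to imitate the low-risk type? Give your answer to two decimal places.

3.01

The high-risk type at k = 0 receives 558; imitating at k* yields 2665 − 232·k*².
Indifference: 558 = 2665 − 232·k*², so k*² = (2665 − 558) / 232 ≈ 9.0819.
k* = √9.0819 ≈ 3.01.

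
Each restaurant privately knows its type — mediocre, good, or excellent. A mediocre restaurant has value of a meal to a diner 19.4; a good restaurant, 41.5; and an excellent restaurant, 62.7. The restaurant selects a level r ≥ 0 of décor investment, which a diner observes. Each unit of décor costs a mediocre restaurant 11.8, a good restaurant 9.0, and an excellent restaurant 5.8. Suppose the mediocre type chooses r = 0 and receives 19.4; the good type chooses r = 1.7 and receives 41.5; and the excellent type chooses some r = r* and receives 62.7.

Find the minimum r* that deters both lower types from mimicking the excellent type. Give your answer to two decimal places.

4.06

Mediocre type (on-path payoff 19.4) won't mimic when 19.4 ≥ 62.7 − 11.8·r*, i.e. r* ≥ 3.67.
Good type (on-path payoff 41.5 − 9.0×1.7 = 26.2) won't mimic when 26.2 ≥ 62.7 − 9.0·r*, i.e. r* ≥ 4.06.
Both must hold, so r* = max(3.67, 4.06) = 4.06. The good type's constraint binds.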